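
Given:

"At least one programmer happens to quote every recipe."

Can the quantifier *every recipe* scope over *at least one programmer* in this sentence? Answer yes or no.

Yes

*every recipe* is the object of the infinitival complement of a raising predicate; raising infinitives are transparent for QR, so the two DPs are in effect clausemates.
Nothing blocks QR of the lower DP to a position above the higher one, so inverse scope is available.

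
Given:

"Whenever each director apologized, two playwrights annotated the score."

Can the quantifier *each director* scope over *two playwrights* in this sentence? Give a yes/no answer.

No

The target quantifier *each director* is part of the adjunct clause *whenever each director apologized*.
Adjunct clauses are scope islands: a quantifier inside an adjunct cannot raise into the matrix clause.
*each director* > *two playwrights* would require crossing that boundary, which is illicit.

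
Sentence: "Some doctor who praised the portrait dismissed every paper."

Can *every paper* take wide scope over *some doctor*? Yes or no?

The relative clause *who praised the portrait* modifies *some doctor*, but *every paper* is not inside that relative clause — it is an argument of the matrix verb.
With no island boundary between them, the object can take inverse scope over the subject via ordinary QR within the clause.

Yes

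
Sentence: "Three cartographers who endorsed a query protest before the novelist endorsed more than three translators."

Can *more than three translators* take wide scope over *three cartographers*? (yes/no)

No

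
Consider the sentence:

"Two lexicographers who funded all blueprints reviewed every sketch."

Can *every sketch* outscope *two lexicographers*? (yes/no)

The RC *who funded all blueprints* is an island, but *every sketch* is not inside it — it is the matrix object, a clausemate of *two lexicographers*.
No island intervenes, so both surface and inverse scope are derivable.

Yes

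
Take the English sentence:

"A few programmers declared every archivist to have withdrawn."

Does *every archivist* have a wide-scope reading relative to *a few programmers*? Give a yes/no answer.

*every archivist* is an ECM subject; ECM complements are not islands, and the embedded quantifier may take matrix scope.
QR within a single clause is free, so the lower quantifier may take scope over the higher one.
So *every archivist* > *a few programmers* is among the available readings.

Yes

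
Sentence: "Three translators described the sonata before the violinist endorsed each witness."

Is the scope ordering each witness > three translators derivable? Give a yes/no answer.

No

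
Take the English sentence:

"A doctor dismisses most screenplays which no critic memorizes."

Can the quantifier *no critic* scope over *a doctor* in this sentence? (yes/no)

No

*no critic* sits inside the relative clause *which no critic memorizes* modifying *most screenplays*.
Relative clauses are scope islands: a quantifier cannot QR out of a relative clause to take scope in the matrix clause.
So the wide-scope reading for *no critic* is blocked.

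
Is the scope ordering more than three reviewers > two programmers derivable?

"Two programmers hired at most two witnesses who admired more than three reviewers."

*more than three reviewers* is embedded in the relative clause *who admired more than three reviewers* modifying *at most two witnesses*.
Relative clauses are scope islands: a quantifier cannot QR out of a relative clause to take scope in the matrix clause.
The inverse ordering *more than three reviewers* > *two programmers* is therefore underivable.

No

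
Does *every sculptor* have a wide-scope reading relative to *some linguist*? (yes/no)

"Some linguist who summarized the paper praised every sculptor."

Yes

Although the sentence contains a relative clause (*who summarized the paper*), *every sculptor* is outside it, in the matrix VP.
Ordinary QR to a clause-peripheral position gives the wide-scope LF for the lower DP.
So *every sculptor* > *some linguist* is among the available readings.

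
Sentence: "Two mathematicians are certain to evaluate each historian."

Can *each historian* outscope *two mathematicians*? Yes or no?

Yes

Raising constructions are monoclausal for scope purposes; *each historian* is not separated from *two mathematicians* by any island.
Since no island is crossed, the inverse ordering is licensed alongside surface scope.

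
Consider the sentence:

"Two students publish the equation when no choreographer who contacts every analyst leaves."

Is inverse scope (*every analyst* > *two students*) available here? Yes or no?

Structurally, *every analyst* is inside the relative clause *who contacts every analyst*, which is itself inside the adjunct *when no choreographer who contacts every analyst leaves*.
Two island boundaries intervene — the relative clause and the adjunct. Either alone would block QR.
There is no licit LF on which *every analyst* c-commands *two students*.

No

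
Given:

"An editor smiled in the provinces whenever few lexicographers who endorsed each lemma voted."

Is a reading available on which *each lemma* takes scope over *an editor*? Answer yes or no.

*each lemma* is embedded in the relative clause *who endorsed each lemma*, which is itself inside the adjunct *whenever few lexicographers who endorsed each lemma voted*.
Both the relative clause and the enclosing adjunct are scope islands; QR cannot cross either.
*each lemma* > *an editor* would require crossing that boundary, which is illicit.

No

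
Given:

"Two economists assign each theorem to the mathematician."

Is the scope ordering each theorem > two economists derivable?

*each theorem* and *two economists* are in the same minimal clause.
QR within a single clause is free, so the lower quantifier may take scope over the higher one.
The sentence is scopally ambiguous between *two economists* > *each theorem* and *each theorem* > *two economists*.

Yes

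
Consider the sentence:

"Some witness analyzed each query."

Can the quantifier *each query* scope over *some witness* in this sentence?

*each query* is the matrix object and *some witness* the matrix subject; the two are clausemates.
Since no island is crossed, the inverse ordering is licensed alongside surface scope.

Yes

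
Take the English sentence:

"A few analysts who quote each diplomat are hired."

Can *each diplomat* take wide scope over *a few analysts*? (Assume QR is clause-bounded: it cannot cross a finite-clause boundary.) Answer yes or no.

No

The target quantifier *each diplomat* is part of the relative clause *who quote each diplomat*.
The relative clause forms an island for QR, so the quantifier is confined to the head noun's restrictor.
Hence only narrow scope for *each diplomat* (under *a few analysts*) survives.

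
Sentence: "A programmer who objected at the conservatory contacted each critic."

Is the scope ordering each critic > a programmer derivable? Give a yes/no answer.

*each critic* sits in the matrix clause, not in the relative clause on *a programmer*.
Nothing blocks QR of the lower DP to a position above the higher one, so inverse scope is available.

Yes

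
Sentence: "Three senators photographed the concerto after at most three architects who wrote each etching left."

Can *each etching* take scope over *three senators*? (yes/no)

No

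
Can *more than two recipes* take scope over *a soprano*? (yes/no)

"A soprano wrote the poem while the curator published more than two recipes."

The DP *more than two recipes* is contained in the adjunct clause *while the curator published more than two recipes*.
The adjunct-island constraint bars QR out of an adverbial clause.
Hence only narrow scope for *more than two recipes* (under *a soprano*) survives.

No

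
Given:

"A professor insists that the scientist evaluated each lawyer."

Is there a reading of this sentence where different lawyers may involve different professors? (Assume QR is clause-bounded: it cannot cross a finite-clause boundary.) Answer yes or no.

No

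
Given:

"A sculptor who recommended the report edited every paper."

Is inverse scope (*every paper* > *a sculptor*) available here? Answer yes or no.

The relative clause *who recommended the report* modifies *a sculptor*, but *every paper* is not inside that relative clause — it is an argument of the matrix verb.
Since no island is crossed, the inverse ordering is licensed alongside surface scope.

Yes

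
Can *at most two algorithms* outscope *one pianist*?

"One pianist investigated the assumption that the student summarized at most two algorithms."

*at most two algorithms* occurs within the complex NP *the assumption that the student summarized at most two algorithms*.
Since the clause is the complement of a nominal head, the CNPC blocks scope extraction.
So the wide-scope reading for *at most two algorithms* is blocked.
(Only the surface reading survives: one fixed pianist with respect to all the relevant algorithms.)

No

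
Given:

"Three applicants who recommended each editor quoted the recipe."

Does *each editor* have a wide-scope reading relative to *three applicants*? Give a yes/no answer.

*each editor* sits inside the relative clause *who recommended each editor*.
A relative clause is a scope island — quantifier raising cannot cross its boundary.
Hence only narrow scope for *each editor* (under *three applicants*) survives.

No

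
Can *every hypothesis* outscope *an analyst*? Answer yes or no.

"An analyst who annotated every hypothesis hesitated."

*every hypothesis* is embedded in the relative clause *who annotated every hypothesis*.
A relative clause is a scope island — quantifier raising cannot cross its boundary.
The inverse ordering *every hypothesis* > *an analyst* is therefore underivable.

No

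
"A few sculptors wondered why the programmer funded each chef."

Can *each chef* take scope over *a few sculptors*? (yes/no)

The target quantifier *each chef* is part of the embedded question *why the programmer funded each chef*.
Embedded wh-clauses are opaque for QR, so the quantifier stays inside the question.
There is no licit LF on which *each chef* c-commands *a few sculptors*.

No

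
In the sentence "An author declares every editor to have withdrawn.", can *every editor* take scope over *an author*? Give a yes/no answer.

Yes

This is an ECM construction: *every editor* is the infinitival subject, Case-marked by the matrix verb, and the infinitive is transparent for QR.
QR within a single clause is free, so the lower quantifier may take scope over the higher one.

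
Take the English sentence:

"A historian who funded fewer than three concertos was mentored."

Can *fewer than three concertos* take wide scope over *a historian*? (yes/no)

*fewer than three concertos* sits inside the relative clause *who funded fewer than three concertos*.
Relative clauses are scope islands: a quantifier cannot QR out of a relative clause to take scope in the matrix clause.
So *fewer than three concertos* cannot raise to a position above *a historian*.

No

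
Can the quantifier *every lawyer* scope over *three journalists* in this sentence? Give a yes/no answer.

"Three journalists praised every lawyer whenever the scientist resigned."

Yes

*every lawyer* is a matrix argument; the adjunct is an island but the target quantifier is outside it.
Ordinary QR to a clause-peripheral position gives the wide-scope LF for the lower DP.
So *every lawyer* > *three journalists* is among the available readings.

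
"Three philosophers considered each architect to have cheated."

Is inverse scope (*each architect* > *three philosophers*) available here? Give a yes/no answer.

Yes

*each architect* is an ECM subject; ECM complements are not islands, and the embedded quantifier may take matrix scope.
Ordinary QR to a clause-peripheral position gives the wide-scope LF for the lower DP.
Both orderings are possible: *three philosophers* > *each architect* and *each architect* > *three philosophers*.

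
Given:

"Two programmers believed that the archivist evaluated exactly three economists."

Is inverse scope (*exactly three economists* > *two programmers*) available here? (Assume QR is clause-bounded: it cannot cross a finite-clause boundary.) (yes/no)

*exactly three economists* occurs within the finite complement clause *that the archivist evaluated exactly three economists*.
QR is clause-bounded, so the finite complement is a scope island for the embedded quantifier.
So *exactly three economists* cannot raise to a position above *two programmers*.

No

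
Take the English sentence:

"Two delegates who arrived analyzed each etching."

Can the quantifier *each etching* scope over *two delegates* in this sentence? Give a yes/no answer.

Yes

*each etching* sits in the matrix clause, not in the relative clause on *two delegates*.
No island intervenes, so both surface and inverse scope are derivable.
Both orderings are possible: *two delegates* > *each etching* and *each etching* > *two delegates*.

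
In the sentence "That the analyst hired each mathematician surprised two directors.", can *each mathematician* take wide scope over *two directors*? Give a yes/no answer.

The target quantifier *each mathematician* is part of the sentential subject *that the analyst hired each mathematician*.
Sentential subjects are islands: a quantifier inside the subject clause cannot raise over the matrix predicate.
*each mathematician* is confined to the island and cannot take scope over *two directors*.

No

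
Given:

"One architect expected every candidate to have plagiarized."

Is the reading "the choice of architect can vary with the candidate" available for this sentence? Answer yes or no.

The paraphrase describes the scope ordering *every candidate* > *one architect*.
ECM infinitives lack a CP barrier, so *every candidate* can QR over the matrix subject *one architect*.
QR within a single clause is free, so the lower quantifier may take scope over the higher one.

Yes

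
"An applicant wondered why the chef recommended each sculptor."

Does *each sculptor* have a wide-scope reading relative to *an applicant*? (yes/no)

*each sculptor* is embedded in the embedded question *why the chef recommended each sculptor*.
An indirect question is a wh-island; the filled [Spec,CP] blocks QR across the CP edge.
So *each sculptor* cannot raise high enough to outscope *an applicant*; only the surface ordering *an applicant* > *each sculptor* is available.
(Only the surface reading survives: one fixed applicant with respect to all the relevant sculptors.)

No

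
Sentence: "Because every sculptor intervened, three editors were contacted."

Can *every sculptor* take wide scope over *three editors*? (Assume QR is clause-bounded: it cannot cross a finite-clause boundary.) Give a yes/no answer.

No

Structurally, *every sculptor* is inside the adjunct clause *because every sculptor intervened*.
Scope out of an adjunct clause is unavailable: QR respects the adjunct-island constraint.
So the wide-scope reading for *every sculptor* is blocked.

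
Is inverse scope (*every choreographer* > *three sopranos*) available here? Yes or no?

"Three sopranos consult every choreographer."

*three sopranos* and *every choreographer* are co-arguments of the matrix verb, with nothing but a clause-internal boundary between them.
Ordinary QR to a clause-peripheral position gives the wide-scope LF for the lower DP.

Yes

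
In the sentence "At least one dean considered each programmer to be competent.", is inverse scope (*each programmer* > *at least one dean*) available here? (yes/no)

This is an ECM construction: *each programmer* is the infinitival subject, Case-marked by the matrix verb, and the infinitive is transparent for QR.
QR within a single clause is free, so the lower quantifier may take scope over the higher one.

Yes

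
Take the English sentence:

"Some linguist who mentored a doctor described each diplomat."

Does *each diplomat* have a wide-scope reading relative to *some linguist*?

Yes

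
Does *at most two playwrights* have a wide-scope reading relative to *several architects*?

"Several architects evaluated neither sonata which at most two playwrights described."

No

*at most two playwrights* occurs within the relative clause *which at most two playwrights described* modifying *neither sonata*.
QR out of a relative clause is ruled out by the relative-clause island constraint.
So the wide-scope reading for *at most two playwrights* is blocked.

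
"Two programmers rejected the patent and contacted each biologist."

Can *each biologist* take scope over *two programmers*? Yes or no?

No

*each biologist* sits inside one conjunct of the coordinate structure (*contacted each biologist*).
The Coordinate Structure Constraint blocks movement (including QR) out of a single conjunct.
*each biologist* > *two programmers* would require crossing that boundary, which is illicit.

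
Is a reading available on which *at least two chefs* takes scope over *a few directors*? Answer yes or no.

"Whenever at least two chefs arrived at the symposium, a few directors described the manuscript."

The DP *at least two chefs* is contained in the adjunct clause *whenever at least two chefs arrived at the symposium*.
The adjunct-island constraint bars QR out of an adverbial clause.
There is no licit LF on which *at least two chefs* c-commands *a few directors*.

No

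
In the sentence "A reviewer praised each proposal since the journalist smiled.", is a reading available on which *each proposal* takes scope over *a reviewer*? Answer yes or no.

Neither queried DP is inside the adjunct, so the adjunct-island constraint does not apply.
QR within a single clause is free, so the lower quantifier may take scope over the higher one.

Yes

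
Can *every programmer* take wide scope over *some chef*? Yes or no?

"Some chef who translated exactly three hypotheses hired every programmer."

*every programmer* is a matrix argument; only *some chef* is modified by the relative clause *who translated exactly three hypotheses*, so the RC island is irrelevant to the target quantifier.
Since no island is crossed, the inverse ordering is licensed alongside surface scope.

Yes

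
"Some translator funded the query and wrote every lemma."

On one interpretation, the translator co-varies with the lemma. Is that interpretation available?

This is the *every lemma* > *some translator* reading.
Structurally, *every lemma* is inside one conjunct of the coordinate structure (*wrote every lemma*).
Coordinate structures are islands for non-across-the-board movement, QR included.
So the wide-scope reading for *every lemma* is blocked.
(Only the surface reading survives: one fixed translator with respect to all the relevant lemmas.)

No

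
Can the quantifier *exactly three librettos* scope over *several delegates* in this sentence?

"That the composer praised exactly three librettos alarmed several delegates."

The target quantifier *exactly three librettos* is part of the sentential subject *that the composer praised exactly three librettos*.
Subjects — clausal subjects included — are islands for extraction, and QR is no exception.
There is no licit LF on which *exactly three librettos* c-commands *several delegates*.

No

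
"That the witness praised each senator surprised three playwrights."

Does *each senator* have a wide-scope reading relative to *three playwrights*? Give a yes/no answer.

Structurally, *each senator* is inside the sentential subject *that the witness praised each senator*.
Sentential subjects are islands: a quantifier inside the subject clause cannot raise over the matrix predicate.
So *each senator* cannot raise to a position above *three playwrights*.

No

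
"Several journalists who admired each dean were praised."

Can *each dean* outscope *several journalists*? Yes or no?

No

*each dean* is embedded in the relative clause *who admired each dean*.
Relative clauses are scope islands: a quantifier cannot QR out of a relative clause to take scope in the matrix clause.
Hence only narrow scope for *each dean* (under *several journalists*) survives.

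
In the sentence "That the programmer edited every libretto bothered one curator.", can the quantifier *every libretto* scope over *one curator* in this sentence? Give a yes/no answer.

No

The target quantifier *every libretto* is part of the sentential subject *that the programmer edited every libretto*.
Subjects — clausal subjects included — are islands for extraction, and QR is no exception.
The ordering *every libretto* > *one curator* is therefore underivable.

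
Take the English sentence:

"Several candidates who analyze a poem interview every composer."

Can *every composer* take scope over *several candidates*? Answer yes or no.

Although the sentence contains a relative clause (*who analyze a poem*), *every composer* is outside it, in the matrix VP.
QR within a single clause is free, so the lower quantifier may take scope over the higher one.

Yes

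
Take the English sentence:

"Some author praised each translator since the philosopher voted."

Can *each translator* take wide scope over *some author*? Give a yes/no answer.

Yes

The adjunct clause does not contain *each translator*, which is the matrix object.
Clause-internal QR can adjoin the lower DP above the subject, yielding the inverse reading.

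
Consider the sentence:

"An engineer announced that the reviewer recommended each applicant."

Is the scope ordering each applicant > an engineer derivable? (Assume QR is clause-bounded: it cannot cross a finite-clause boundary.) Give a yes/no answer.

*each applicant* occurs within the finite complement clause *that the reviewer recommended each applicant*.
With QR restricted to its own tensed clause, the embedded quantifier cannot reach a matrix scope position.
So the wide-scope reading for *each applicant* is blocked.

No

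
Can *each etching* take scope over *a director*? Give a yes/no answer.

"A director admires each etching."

*a director* and *each etching* are co-arguments of the matrix verb, with nothing but a clause-internal boundary between them.
Clause-internal QR can adjoin the lower DP above the subject, yielding the inverse reading.
The sentence is scopally ambiguous between *a director* > *each etching* and *each etching* > *a director*.

Yes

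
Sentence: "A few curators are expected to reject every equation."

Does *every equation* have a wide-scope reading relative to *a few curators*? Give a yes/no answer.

*every equation* is inside a raising infinitive, which is transparent to QR (no CP barrier), so it behaves as a matrix argument.
Ordinary QR to a clause-peripheral position gives the wide-scope LF for the lower DP.
So *every equation* > *a few curators* is among the available readings.

Yes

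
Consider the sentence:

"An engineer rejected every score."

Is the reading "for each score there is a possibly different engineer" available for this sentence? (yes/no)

The paraphrase describes the scope ordering *every score* > *an engineer*.
*every score* is the matrix object and *an engineer* the matrix subject; the two are clausemates.
Ordinary QR to a clause-peripheral position gives the wide-scope LF for the lower DP.
The sentence is scopally ambiguous between *an engineer* > *every score* and *every score* > *an engineer*.

Yes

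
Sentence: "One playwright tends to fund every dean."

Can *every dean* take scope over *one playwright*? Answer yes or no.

Yes

Infinitival complements of raising predicates do not block QR; *every dean* and *one playwright* are effectively clausemates.
Since no island is crossed, the inverse ordering is licensed alongside surface scope.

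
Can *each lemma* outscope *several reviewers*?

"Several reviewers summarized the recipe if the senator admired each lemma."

No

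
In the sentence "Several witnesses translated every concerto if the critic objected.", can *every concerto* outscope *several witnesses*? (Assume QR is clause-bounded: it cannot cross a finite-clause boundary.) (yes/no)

Neither queried DP is inside the adjunct, so the adjunct-island constraint does not apply.
Ordinary QR to a clause-peripheral position gives the wide-scope LF for the lower DP.
The sentence is scopally ambiguous between *several witnesses* > *every concerto* and *every concerto* > *several witnesses*.

Yes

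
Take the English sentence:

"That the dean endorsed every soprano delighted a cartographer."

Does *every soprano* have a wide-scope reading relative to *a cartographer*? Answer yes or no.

The target quantifier *every soprano* is part of the sentential subject *that the dean endorsed every soprano*.
Sentential subjects are islands: a quantifier inside the subject clause cannot raise over the matrix predicate.
*every soprano* > *a cartographer* would require crossing that boundary, which is illicit.

No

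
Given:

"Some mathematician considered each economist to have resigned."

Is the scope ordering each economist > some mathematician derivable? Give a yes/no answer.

ECM infinitives lack a CP barrier, so *each economist* can QR over the matrix subject *some mathematician*.
Nothing blocks QR of the lower DP to a position above the higher one, so inverse scope is available.
Both orderings are possible: *some mathematician* > *each economist* and *each economist* > *some mathematician*.

Yes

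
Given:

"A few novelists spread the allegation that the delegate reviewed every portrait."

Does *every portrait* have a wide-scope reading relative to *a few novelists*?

*every portrait* occurs within the complex NP *the allegation that the delegate reviewed every portrait*.
A that-clause complement to a noun is an island; QR cannot cross the NP boundary.
So *every portrait* cannot raise high enough to outscope *a few novelists*; only the surface ordering *a few novelists* > *every portrait* is available.

No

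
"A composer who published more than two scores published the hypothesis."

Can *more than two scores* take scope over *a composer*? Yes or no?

No

*more than two scores* sits inside the relative clause *who published more than two scores*.
Relative clauses are scope islands: a quantifier cannot QR out of a relative clause to take scope in the matrix clause.
*more than two scores* is confined to the island and cannot take scope over *a composer*.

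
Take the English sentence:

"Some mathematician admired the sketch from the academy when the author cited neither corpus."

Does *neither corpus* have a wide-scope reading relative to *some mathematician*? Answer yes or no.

No

*neither corpus* occurs within the adjunct clause *when the author cited neither corpus*.
Adjunct clauses are scope islands: a quantifier inside an adjunct cannot raise into the matrix clause.
The inverse ordering *neither corpus* > *some mathematician* is therefore underivable.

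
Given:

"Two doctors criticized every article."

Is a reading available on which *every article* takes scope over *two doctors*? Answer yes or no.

*every article* is the matrix object and *two doctors* the matrix subject; the two are clausemates.
Clause-internal QR can adjoin the lower DP above the subject, yielding the inverse reading.

Yes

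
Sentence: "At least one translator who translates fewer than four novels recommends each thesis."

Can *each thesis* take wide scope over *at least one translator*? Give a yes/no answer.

*each thesis* sits in the matrix clause, not in the relative clause on *at least one translator*.
Clause-internal QR can adjoin the lower DP above the subject, yielding the inverse reading.

Yes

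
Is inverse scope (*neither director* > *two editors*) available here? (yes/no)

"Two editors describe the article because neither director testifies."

No

*neither director* sits inside the adjunct clause *because neither director testifies*.
The adjunct-island constraint bars QR out of an adverbial clause.
*neither director* is confined to the island and cannot take scope over *two editors*.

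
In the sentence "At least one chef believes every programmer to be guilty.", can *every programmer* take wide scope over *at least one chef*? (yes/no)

Yes

This is an ECM construction: *every programmer* is the infinitival subject, Case-marked by the matrix verb, and the infinitive is transparent for QR.
With no island boundary between them, the object can take inverse scope over the subject via ordinary QR within the clause.
The sentence is scopally ambiguous between *at least one chef* > *every programmer* and *every programmer* > *at least one chef*.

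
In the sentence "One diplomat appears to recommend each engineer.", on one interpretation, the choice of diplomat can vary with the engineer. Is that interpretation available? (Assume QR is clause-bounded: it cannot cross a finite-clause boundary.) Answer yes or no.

This is the *each engineer* > *one diplomat* reading.
Raising constructions are monoclausal for scope purposes; *each engineer* is not separated from *one diplomat* by any island.
QR within a single clause is free, so the lower quantifier may take scope over the higher one.
So *each engineer* > *one diplomat* is among the available readings.

Yes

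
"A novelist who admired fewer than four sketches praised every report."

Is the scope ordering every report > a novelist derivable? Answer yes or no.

Yes

Although the sentence contains a relative clause (*who admired fewer than four sketches*), *every report* is outside it, in the matrix VP.
QR within a single clause is free, so the lower quantifier may take scope over the higher one.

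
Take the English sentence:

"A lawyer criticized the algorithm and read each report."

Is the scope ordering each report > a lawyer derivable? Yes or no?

No

The target quantifier *each report* is part of one conjunct of the coordinate structure (*read each report*).
Asymmetric QR out of one conjunct violates the Coordinate Structure Constraint.
There is no licit LF on which *each report* c-commands *a lawyer*.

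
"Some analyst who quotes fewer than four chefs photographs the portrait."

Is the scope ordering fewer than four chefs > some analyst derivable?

No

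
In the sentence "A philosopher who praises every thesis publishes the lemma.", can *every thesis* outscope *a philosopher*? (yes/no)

Structurally, *every thesis* is inside the relative clause *who praises every thesis*.
QR out of a relative clause is ruled out by the relative-clause island constraint.
There is no licit LF on which *every thesis* c-commands *a philosopher*.

No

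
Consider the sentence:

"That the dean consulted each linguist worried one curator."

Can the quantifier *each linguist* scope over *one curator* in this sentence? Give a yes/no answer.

The target quantifier *each linguist* is part of the sentential subject *that the dean consulted each linguist*.
Sentential subjects are islands: a quantifier inside the subject clause cannot raise over the matrix predicate.
So *each linguist* cannot raise to a position above *one curator*.

No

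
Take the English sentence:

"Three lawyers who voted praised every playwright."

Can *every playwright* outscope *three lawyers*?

Although the sentence contains a relative clause (*who voted*), *every playwright* is outside it, in the matrix VP.
Since no island is crossed, the inverse ordering is licensed alongside surface scope.

Yes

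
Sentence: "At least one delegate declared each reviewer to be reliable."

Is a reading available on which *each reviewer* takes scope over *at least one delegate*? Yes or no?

Yes

This is an ECM construction: *each reviewer* is the infinitival subject, Case-marked by the matrix verb, and the infinitive is transparent for QR.
With no island boundary between them, the object can take inverse scope over the subject via ordinary QR within the clause.
The sentence is scopally ambiguous between *at least one delegate* > *each reviewer* and *each reviewer* > *at least one delegate*.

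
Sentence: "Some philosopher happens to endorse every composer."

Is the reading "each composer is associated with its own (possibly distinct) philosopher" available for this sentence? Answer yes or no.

That reading corresponds to *every composer* > *some philosopher*.
Infinitival complements of raising predicates do not block QR; *every composer* and *some philosopher* are effectively clausemates.
Since no island is crossed, the inverse ordering is licensed alongside surface scope.

Yes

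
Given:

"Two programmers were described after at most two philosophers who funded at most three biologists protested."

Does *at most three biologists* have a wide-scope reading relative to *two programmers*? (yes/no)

*at most three biologists* occurs within the relative clause *who funded at most three biologists*, which is itself inside the adjunct *after at most two philosophers who funded at most three biologists protested*.
Both the relative clause and the enclosing adjunct are scope islands; QR cannot cross either.
So *at most three biologists* cannot raise high enough to outscope *two programmers*; only the surface ordering *two programmers* > *at most three biologists* is available.

No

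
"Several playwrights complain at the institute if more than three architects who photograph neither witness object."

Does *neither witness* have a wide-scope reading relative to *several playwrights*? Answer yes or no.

No

*neither witness* occurs within the relative clause *who photograph neither witness*, which is itself inside the adjunct *if more than three architects who photograph neither witness object*.
Both the relative clause and the enclosing adjunct are scope islands; QR cannot cross either.
Hence only narrow scope for *neither witness* (under *several playwrights*) survives.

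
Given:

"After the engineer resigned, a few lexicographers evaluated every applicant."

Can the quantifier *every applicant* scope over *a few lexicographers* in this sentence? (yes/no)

Yes

Neither queried DP is inside the adjunct, so the adjunct-island constraint does not apply.
No island intervenes, so both surface and inverse scope are derivable.
The sentence is scopally ambiguous between *a few lexicographers* > *every applicant* and *every applicant* > *a few lexicographers*.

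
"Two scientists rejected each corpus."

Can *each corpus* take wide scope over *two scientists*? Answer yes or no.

Both DPs are arguments of the same predicate; there is no clause or island boundary between them.
Clause-internal QR can adjoin the lower DP above the subject, yielding the inverse reading.
So *each corpus* > *two scientists* is among the available readings.

Yes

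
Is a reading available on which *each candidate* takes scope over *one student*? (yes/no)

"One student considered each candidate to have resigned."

*each candidate* is the subject of an ECM infinitive — the infinitival complement of an ECM verb is not a scope island, so *each candidate* can raise into the matrix clause.
QR within a single clause is free, so the lower quantifier may take scope over the higher one.
So *each candidate* > *one student* is among the available readings.

Yes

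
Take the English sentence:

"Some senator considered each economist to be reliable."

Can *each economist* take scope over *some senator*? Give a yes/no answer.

Yes

*each economist* is the subject of an ECM infinitive — the infinitival complement of an ECM verb is not a scope island, so *each economist* can raise into the matrix clause.
Nothing blocks QR of the lower DP to a position above the higher one, so inverse scope is available.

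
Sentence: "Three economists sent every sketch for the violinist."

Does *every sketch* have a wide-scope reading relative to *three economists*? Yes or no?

*every sketch* and *three economists* are in the same minimal clause.
Nothing blocks QR of the lower DP to a position above the higher one, so inverse scope is available.

Yes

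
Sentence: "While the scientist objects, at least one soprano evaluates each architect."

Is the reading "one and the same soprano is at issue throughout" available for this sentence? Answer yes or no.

The described interpretation is the *at least one soprano* > *each architect* scoping.
Nothing needs to raise for *at least one soprano* > *each architect*, so no island constraint is at stake.

Yes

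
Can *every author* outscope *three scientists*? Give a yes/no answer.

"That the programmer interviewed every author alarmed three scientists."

No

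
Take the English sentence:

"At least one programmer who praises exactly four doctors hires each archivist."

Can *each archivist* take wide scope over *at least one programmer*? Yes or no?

Yes

The relative clause *who praises exactly four doctors* modifies *at least one programmer*, but *each archivist* is not inside that relative clause — it is an argument of the matrix verb.
Nothing blocks QR of the lower DP to a position above the higher one, so inverse scope is available.
The sentence is scopally ambiguous between *at least one programmer* > *each archivist* and *each archivist* > *at least one programmer*.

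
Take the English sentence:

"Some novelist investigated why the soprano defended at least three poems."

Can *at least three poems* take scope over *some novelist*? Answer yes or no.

*at least three poems* sits inside the embedded question *why the soprano defended at least three poems*.
QR across an interrogative CP boundary is ruled out as a wh-island violation.
Hence only narrow scope for *at least three poems* (under *some novelist*) survives.

No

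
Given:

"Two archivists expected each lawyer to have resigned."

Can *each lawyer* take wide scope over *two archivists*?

The ECM infinitive is scope-transparent — *each lawyer* is free to raise above *two archivists*.
With no island boundary between them, the object can take inverse scope over the subject via ordinary QR within the clause.

Yes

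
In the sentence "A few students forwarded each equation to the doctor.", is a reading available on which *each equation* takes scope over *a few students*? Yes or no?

*each equation* and *a few students* are in the same minimal clause.
With no island boundary between them, the object can take inverse scope over the subject via ordinary QR within the clause.

Yes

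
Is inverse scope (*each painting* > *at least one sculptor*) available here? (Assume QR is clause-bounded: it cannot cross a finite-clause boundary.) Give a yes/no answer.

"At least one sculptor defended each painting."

Yes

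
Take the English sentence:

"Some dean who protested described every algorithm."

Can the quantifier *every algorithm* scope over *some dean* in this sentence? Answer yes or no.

*every algorithm* sits in the matrix clause, not in the relative clause on *some dean*.
Since no island is crossed, the inverse ordering is licensed alongside surface scope.
Both orderings are possible: *some dean* > *every algorithm* and *every algorithm* > *some dean*.

Yes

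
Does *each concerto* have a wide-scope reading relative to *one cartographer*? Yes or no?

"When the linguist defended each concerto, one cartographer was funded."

The DP *each concerto* is contained in the adjunct clause *when the linguist defended each concerto*.
Since the clause is an adjunct (not a complement), the Adjunct Condition blocks QR across its edge.
So *each concerto* cannot raise to a position above *one cartographer*.

No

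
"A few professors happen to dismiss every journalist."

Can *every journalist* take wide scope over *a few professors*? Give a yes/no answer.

Raising constructions are monoclausal for scope purposes; *every journalist* is not separated from *a few professors* by any island.
Clause-internal QR can adjoin the lower DP above the subject, yielding the inverse reading.
So *every journalist* > *a few professors* is among the available readings.

Yes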